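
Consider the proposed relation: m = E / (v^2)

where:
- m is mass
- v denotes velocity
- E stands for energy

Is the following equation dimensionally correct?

Yes

m (mass) has dimensions [M].
v (velocity) has dimensions [L T^-1].
E (energy) has dimensions [L^2 M T^-2].

Left side: [M]
Right side: [M]

Both sides have the same dimensions, so the equation is dimensionally consistent.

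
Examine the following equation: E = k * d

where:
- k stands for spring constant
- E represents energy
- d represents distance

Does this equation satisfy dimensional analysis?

No

k (spring constant) has dimensions [M T^-2].
E (energy) has dimensions [L^2 M T^-2].
d (distance) has dimensions [L].

Left side: [L^2 M T^-2]
Right side: [L M T^-2]

The two sides have different dimensions, so the equation is NOT dimensionally consistent.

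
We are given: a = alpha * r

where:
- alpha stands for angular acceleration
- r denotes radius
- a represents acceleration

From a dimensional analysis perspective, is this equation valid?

Yes

alpha (angular acceleration) has dimensions [T^-2].
r (radius) has dimensions [L].
a (acceleration) has dimensions [L T^-2].

Left side: [L T^-2]
Right side: [L T^-2]

Both sides have the same dimensions, so the equation is dimensionally consistent.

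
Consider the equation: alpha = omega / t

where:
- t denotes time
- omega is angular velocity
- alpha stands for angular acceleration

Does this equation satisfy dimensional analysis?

Yes

t (time) has dimensions [T].
omega (angular velocity) has dimensions [T^-1].
alpha (angular acceleration) has dimensions [T^-2].

Left side: [T^-2]
Right side: [T^-2]

Both sides have the same dimensions, so the equation is dimensionally consistent.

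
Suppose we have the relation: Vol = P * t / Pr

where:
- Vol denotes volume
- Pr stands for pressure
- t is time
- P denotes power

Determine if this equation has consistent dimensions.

Yes

Vol (volume) has dimensions [L^3].
Pr (pressure) has dimensions [L^-1 M T^-2].
t (time) has dimensions [T].
P (power) has dimensions [L^2 M T^-3].

Left side: [L^3]
Right side: [L^3]

Both sides have the same dimensions, so the equation is dimensionally consistent.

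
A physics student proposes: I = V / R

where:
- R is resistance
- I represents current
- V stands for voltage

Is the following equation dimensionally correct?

Yes

R (resistance) has dimensions [I^-2 L^2 M T^-3].
I (current) has dimensions [I].
V (voltage) has dimensions [I^-1 L^2 M T^-3].

Left side: [I]
Right side: [I]

Both sides have the same dimensions, so the equation is dimensionally consistent.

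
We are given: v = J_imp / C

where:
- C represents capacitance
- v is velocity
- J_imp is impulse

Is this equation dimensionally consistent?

No

C (capacitance) has dimensions [I^2 L^-2 M^-1 T^4].
v (velocity) has dimensions [L T^-1].
J_imp (impulse) has dimensions [L M T^-1].

Left side: [L T^-1]
Right side: [I^-2 L^3 M^2 T^-5]

The two sides have different dimensions, so the equation is NOT dimensionally consistent.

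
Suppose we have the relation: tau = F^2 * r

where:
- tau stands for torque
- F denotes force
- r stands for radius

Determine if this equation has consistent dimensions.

No

tau (torque) has dimensions [L^2 M T^-2].
F (force) has dimensions [L M T^-2].
r (radius) has dimensions [L].

Left side: [L^2 M T^-2]
Right side: [L^3 M^2 T^-4]

The two sides have different dimensions, so the equation is NOT dimensionally consistent.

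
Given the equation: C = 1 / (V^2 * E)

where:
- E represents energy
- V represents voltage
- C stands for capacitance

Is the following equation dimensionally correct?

No

E (energy) has dimensions [L^2 M T^-2].
V (voltage) has dimensions [I^-1 L^2 M T^-3].
C (capacitance) has dimensions [I^2 L^-2 M^-1 T^4].

Left side: [I^2 L^-2 M^-1 T^4]
Right side: [I^2 L^-6 M^-3 T^8]

The two sides have different dimensions, so the equation is NOT dimensionally consistent.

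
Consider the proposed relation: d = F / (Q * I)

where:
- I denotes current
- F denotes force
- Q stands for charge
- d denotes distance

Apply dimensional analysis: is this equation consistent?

No

I (current) has dimensions [I].
F (force) has dimensions [L M T^-2].
Q (charge) has dimensions [I T].
d (distance) has dimensions [L].

Left side: [L]
Right side: [I^-2 L M T^-3]

The two sides have different dimensions, so the equation is NOT dimensionally consistent.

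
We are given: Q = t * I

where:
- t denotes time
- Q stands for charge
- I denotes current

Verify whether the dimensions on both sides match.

Yes

t (time) has dimensions [T].
Q (charge) has dimensions [I T].
I (current) has dimensions [I].

Left side: [I T]
Right side: [I T]

Both sides have the same dimensions, so the equation is dimensionally consistent.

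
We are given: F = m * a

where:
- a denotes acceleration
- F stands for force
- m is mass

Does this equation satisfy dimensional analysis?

Yes

a (acceleration) has dimensions [L T^-2].
F (force) has dimensions [L M T^-2].
m (mass) has dimensions [M].

Left side: [L M T^-2]
Right side: [L M T^-2]

Both sides have the same dimensions, so the equation is dimensionally consistent.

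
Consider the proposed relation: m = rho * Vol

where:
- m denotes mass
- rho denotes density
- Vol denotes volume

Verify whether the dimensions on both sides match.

Yes

m (mass) has dimensions [M].
rho (density) has dimensions [L^-3 M].
Vol (volume) has dimensions [L^3].

Left side: [M]
Right side: [M]

Both sides have the same dimensions, so the equation is dimensionally consistent.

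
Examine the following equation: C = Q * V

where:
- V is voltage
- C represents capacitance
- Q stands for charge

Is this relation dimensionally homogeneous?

No

V (voltage) has dimensions [I^-1 L^2 M T^-3].
C (capacitance) has dimensions [I^2 L^-2 M^-1 T^4].
Q (charge) has dimensions [I T].

Left side: [I^2 L^-2 M^-1 T^4]
Right side: [L^2 M T^-2]

The two sides have different dimensions, so the equation is NOT dimensionally consistent.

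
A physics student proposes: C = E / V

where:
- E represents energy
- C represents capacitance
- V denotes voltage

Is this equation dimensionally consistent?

No

E (energy) has dimensions [L^2 M T^-2].
C (capacitance) has dimensions [I^2 L^-2 M^-1 T^4].
V (voltage) has dimensions [I^-1 L^2 M T^-3].

Left side: [I^2 L^-2 M^-1 T^4]
Right side: [I T]

The two sides have different dimensions, so the equation is NOT dimensionally consistent.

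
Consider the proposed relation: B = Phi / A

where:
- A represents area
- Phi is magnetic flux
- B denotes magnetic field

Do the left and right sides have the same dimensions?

Yes

A (area) has dimensions [L^2].
Phi (magnetic flux) has dimensions [I^-1 L^2 M T^-2].
B (magnetic field) has dimensions [I^-1 M T^-2].

Left side: [I^-1 M T^-2]
Right side: [I^-1 M T^-2]

Both sides have the same dimensions, so the equation is dimensionally consistent.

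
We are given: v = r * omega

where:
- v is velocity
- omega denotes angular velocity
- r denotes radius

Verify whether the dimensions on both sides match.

Yes

v (velocity) has dimensions [L T^-1].
omega (angular velocity) has dimensions [T^-1].
r (radius) has dimensions [L].

Left side: [L T^-1]
Right side: [L T^-1]

Both sides have the same dimensions, so the equation is dimensionally consistent.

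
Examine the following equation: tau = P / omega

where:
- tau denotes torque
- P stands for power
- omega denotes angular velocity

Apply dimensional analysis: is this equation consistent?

Yes

tau (torque) has dimensions [L^2 M T^-2].
P (power) has dimensions [L^2 M T^-3].
omega (angular velocity) has dimensions [T^-1].

Left side: [L^2 M T^-2]
Right side: [L^2 M T^-2]

Both sides have the same dimensions, so the equation is dimensionally consistent.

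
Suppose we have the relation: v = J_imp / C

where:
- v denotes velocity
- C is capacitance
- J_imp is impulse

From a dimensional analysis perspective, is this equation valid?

No

v (velocity) has dimensions [L T^-1].
C (capacitance) has dimensions [I^2 L^-2 M^-1 T^4].
J_imp (impulse) has dimensions [L M T^-1].

Left side: [L T^-1]
Right side: [I^-2 L^3 M^2 T^-5]

The two sides have different dimensions, so the equation is NOT dimensionally consistent.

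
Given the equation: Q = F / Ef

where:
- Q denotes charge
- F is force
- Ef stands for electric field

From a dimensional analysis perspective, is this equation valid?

Yes

Q (charge) has dimensions [I T].
F (force) has dimensions [L M T^-2].
Ef (electric field) has dimensions [I^-1 L M T^-3].

Left side: [I T]
Right side: [I T]

Both sides have the same dimensions, so the equation is dimensionally consistent.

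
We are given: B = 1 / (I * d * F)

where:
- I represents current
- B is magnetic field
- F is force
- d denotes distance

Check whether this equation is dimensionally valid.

No

I (current) has dimensions [I].
B (magnetic field) has dimensions [I^-1 M T^-2].
F (force) has dimensions [L M T^-2].
d (distance) has dimensions [L].

Left side: [I^-1 M T^-2]
Right side: [I^-1 L^-2 M^-1 T^2]

The two sides have different dimensions, so the equation is NOT dimensionally consistent.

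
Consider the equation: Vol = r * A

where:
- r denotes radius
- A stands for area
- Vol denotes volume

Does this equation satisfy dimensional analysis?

Yes

r (radius) has dimensions [L].
A (area) has dimensions [L^2].
Vol (volume) has dimensions [L^3].

Left side: [L^3]
Right side: [L^3]

Both sides have the same dimensions, so the equation is dimensionally consistent.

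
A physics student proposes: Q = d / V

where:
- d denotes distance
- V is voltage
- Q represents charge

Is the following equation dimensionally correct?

No

d (distance) has dimensions [L].
V (voltage) has dimensions [I^-1 L^2 M T^-3].
Q (charge) has dimensions [I T].

Left side: [I T]
Right side: [I L^-1 M^-1 T^3]

The two sides have different dimensions, so the equation is NOT dimensionally consistent.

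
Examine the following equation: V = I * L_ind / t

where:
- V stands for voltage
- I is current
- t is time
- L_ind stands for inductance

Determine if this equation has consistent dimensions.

Yes

V (voltage) has dimensions [I^-1 L^2 M T^-3].
I (current) has dimensions [I].
t (time) has dimensions [T].
L_ind (inductance) has dimensions [I^-2 L^2 M T^-2].

Left side: [I^-1 L^2 M T^-3]
Right side: [I^-1 L^2 M T^-3]

Both sides have the same dimensions, so the equation is dimensionally consistent.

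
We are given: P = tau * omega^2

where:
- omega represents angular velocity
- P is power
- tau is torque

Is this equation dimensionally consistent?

No

omega (angular velocity) has dimensions [T^-1].
P (power) has dimensions [L^2 M T^-3].
tau (torque) has dimensions [L^2 M T^-2].

Left side: [L^2 M T^-3]
Right side: [L^2 M T^-4]

The two sides have different dimensions, so the equation is NOT dimensionally consistent.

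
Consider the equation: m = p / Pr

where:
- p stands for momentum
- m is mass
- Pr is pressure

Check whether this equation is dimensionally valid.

No

p (momentum) has dimensions [L M T^-1].
m (mass) has dimensions [M].
Pr (pressure) has dimensions [L^-1 M T^-2].

Left side: [M]
Right side: [L^2 T]

The two sides have different dimensions, so the equation is NOT dimensionally consistent.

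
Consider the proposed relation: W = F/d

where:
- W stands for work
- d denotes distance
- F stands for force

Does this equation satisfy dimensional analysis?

No

W (work) has dimensions [L^2 M T^-2].
d (distance) has dimensions [L].
F (force) has dimensions [L M T^-2].

Left side: [L^2 M T^-2]
Right side: [M T^-2]

The two sides have different dimensions, so the equation is NOT dimensionally consistent.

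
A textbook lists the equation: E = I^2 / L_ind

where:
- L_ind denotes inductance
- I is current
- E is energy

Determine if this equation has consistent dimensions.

No

L_ind (inductance) has dimensions [I^-2 L^2 M T^-2].
I (current) has dimensions [I].
E (energy) has dimensions [L^2 M T^-2].

Left side: [L^2 M T^-2]
Right side: [I^4 L^-2 M^-1 T^2]

The two sides have different dimensions, so the equation is NOT dimensionally consistent.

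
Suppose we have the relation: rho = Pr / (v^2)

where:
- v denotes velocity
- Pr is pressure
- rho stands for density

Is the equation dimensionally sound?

Yes

v (velocity) has dimensions [L T^-1].
Pr (pressure) has dimensions [L^-1 M T^-2].
rho (density) has dimensions [L^-3 M].

Left side: [L^-3 M]
Right side: [L^-3 M]

Both sides have the same dimensions, so the equation is dimensionally consistent.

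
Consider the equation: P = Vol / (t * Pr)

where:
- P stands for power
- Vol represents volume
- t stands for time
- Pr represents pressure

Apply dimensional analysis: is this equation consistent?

No

P (power) has dimensions [L^2 M T^-3].
Vol (volume) has dimensions [L^3].
t (time) has dimensions [T].
Pr (pressure) has dimensions [L^-1 M T^-2].

Left side: [L^2 M T^-3]
Right side: [L^4 M^-1 T]

The two sides have different dimensions, so the equation is NOT dimensionally consistent.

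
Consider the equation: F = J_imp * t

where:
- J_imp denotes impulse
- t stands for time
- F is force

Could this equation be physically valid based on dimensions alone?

No

J_imp (impulse) has dimensions [L M T^-1].
t (time) has dimensions [T].
F (force) has dimensions [L M T^-2].

Left side: [L M T^-2]
Right side: [L M]

The two sides have different dimensions, so the equation is NOT dimensionally consistent.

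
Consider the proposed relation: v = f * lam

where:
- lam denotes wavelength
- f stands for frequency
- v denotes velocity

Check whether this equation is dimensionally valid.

Yes

lam (wavelength) has dimensions [L].
f (frequency) has dimensions [T^-1].
v (velocity) has dimensions [L T^-1].

Left side: [L T^-1]
Right side: [L T^-1]

Both sides have the same dimensions, so the equation is dimensionally consistent.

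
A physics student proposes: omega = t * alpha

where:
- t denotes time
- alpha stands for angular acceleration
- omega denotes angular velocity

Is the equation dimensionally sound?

Yes

t (time) has dimensions [T].
alpha (angular acceleration) has dimensions [T^-2].
omega (angular velocity) has dimensions [T^-1].

Left side: [T^-1]
Right side: [T^-1]

Both sides have the same dimensions, so the equation is dimensionally consistent.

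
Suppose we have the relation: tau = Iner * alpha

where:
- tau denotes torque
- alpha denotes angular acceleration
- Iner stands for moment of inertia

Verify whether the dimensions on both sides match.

Yes

tau (torque) has dimensions [L^2 M T^-2].
alpha (angular acceleration) has dimensions [T^-2].
Iner (moment of inertia) has dimensions [L^2 M].

Left side: [L^2 M T^-2]
Right side: [L^2 M T^-2]

Both sides have the same dimensions, so the equation is dimensionally consistent.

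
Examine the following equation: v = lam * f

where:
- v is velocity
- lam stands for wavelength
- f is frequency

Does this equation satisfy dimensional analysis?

Yes

v (velocity) has dimensions [L T^-1].
lam (wavelength) has dimensions [L].
f (frequency) has dimensions [T^-1].

Left side: [L T^-1]
Right side: [L T^-1]

Both sides have the same dimensions, so the equation is dimensionally consistent.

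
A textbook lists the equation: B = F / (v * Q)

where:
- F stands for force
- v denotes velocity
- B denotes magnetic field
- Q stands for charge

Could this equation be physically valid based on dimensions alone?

Yes

F (force) has dimensions [L M T^-2].
v (velocity) has dimensions [L T^-1].
B (magnetic field) has dimensions [I^-1 M T^-2].
Q (charge) has dimensions [I T].

Left side: [I^-1 M T^-2]
Right side: [I^-1 M T^-2]

Both sides have the same dimensions, so the equation is dimensionally consistent.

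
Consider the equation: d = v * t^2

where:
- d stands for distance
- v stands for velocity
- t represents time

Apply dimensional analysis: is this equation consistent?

No

d (distance) has dimensions [L].
v (velocity) has dimensions [L T^-1].
t (time) has dimensions [T].

Left side: [L]
Right side: [L T]

The two sides have different dimensions, so the equation is NOT dimensionally consistent.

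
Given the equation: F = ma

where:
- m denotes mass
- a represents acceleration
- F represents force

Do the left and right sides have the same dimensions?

Yes

m (mass) has dimensions [M].
a (acceleration) has dimensions [L T^-2].
F (force) has dimensions [L M T^-2].

Left side: [L M T^-2]
Right side: [L M T^-2]

Both sides have the same dimensions, so the equation is dimensionally consistent.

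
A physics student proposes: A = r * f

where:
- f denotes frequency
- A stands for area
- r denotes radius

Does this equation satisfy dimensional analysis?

No

f (frequency) has dimensions [T^-1].
A (area) has dimensions [L^2].
r (radius) has dimensions [L].

Left side: [L^2]
Right side: [L T^-1]

The two sides have different dimensions, so the equation is NOT dimensionally consistent.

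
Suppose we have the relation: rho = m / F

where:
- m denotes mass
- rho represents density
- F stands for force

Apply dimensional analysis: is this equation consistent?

No

m (mass) has dimensions [M].
rho (density) has dimensions [L^-3 M].
F (force) has dimensions [L M T^-2].

Left side: [L^-3 M]
Right side: [L^-1 T^2]

The two sides have different dimensions, so the equation is NOT dimensionally consistent.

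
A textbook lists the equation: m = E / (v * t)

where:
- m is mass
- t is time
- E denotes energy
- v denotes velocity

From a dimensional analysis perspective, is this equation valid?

No

m (mass) has dimensions [M].
t (time) has dimensions [T].
E (energy) has dimensions [L^2 M T^-2].
v (velocity) has dimensions [L T^-1].

Left side: [M]
Right side: [L M T^-2]

The two sides have different dimensions, so the equation is NOT dimensionally consistent.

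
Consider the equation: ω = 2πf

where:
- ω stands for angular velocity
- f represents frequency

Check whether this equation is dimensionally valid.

Yes

ω (angular velocity) has dimensions [T^-1].
f (frequency) has dimensions [T^-1].

Left side: [T^-1]
Right side: [T^-1]

Both sides have the same dimensions, so the equation is dimensionally consistent.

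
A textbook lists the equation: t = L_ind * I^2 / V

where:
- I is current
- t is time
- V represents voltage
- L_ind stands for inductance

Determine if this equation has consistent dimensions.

No

I (current) has dimensions [I].
t (time) has dimensions [T].
V (voltage) has dimensions [I^-1 L^2 M T^-3].
L_ind (inductance) has dimensions [I^-2 L^2 M T^-2].

Left side: [T]
Right side: [I T]

The two sides have different dimensions, so the equation is NOT dimensionally consistent.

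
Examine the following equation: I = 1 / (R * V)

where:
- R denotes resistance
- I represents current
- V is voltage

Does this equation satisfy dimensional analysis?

No

R (resistance) has dimensions [I^-2 L^2 M T^-3].
I (current) has dimensions [I].
V (voltage) has dimensions [I^-1 L^2 M T^-3].

Left side: [I]
Right side: [I^3 L^-4 M^-2 T^6]

The two sides have different dimensions, so the equation is NOT dimensionally consistent.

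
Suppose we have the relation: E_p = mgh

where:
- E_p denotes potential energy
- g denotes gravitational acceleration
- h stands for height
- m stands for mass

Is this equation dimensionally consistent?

Yes

E_p (potential energy) has dimensions [L^2 M T^-2].
g (gravitational acceleration) has dimensions [L T^-2].
h (height) has dimensions [L].
m (mass) has dimensions [M].

Left side: [L^2 M T^-2]
Right side: [L^2 M T^-2]

Both sides have the same dimensions, so the equation is dimensionally consistent.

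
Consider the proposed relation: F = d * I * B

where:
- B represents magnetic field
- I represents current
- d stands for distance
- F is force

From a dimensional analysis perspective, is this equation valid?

Yes

B (magnetic field) has dimensions [I^-1 M T^-2].
I (current) has dimensions [I].
d (distance) has dimensions [L].
F (force) has dimensions [L M T^-2].

Left side: [L M T^-2]
Right side: [L M T^-2]

Both sides have the same dimensions, so the equation is dimensionally consistent.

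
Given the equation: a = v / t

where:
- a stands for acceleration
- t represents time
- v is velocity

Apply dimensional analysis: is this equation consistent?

Yes

a (acceleration) has dimensions [L T^-2].
t (time) has dimensions [T].
v (velocity) has dimensions [L T^-1].

Left side: [L T^-2]
Right side: [L T^-2]

Both sides have the same dimensions, so the equation is dimensionally consistent.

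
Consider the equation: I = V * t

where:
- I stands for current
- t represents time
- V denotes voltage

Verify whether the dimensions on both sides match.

No

I (current) has dimensions [I].
t (time) has dimensions [T].
V (voltage) has dimensions [I^-1 L^2 M T^-3].

Left side: [I]
Right side: [I^-1 L^2 M T^-2]

The two sides have different dimensions, so the equation is NOT dimensionally consistent.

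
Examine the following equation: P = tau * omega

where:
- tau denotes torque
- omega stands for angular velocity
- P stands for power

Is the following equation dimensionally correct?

Yes

tau (torque) has dimensions [L^2 M T^-2].
omega (angular velocity) has dimensions [T^-1].
P (power) has dimensions [L^2 M T^-3].

Left side: [L^2 M T^-3]
Right side: [L^2 M T^-3]

Both sides have the same dimensions, so the equation is dimensionally consistent.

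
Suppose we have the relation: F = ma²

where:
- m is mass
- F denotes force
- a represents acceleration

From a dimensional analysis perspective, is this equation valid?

No

m (mass) has dimensions [M].
F (force) has dimensions [L M T^-2].
a (acceleration) has dimensions [L T^-2].

Left side: [L M T^-2]
Right side: [L^2 M T^-4]

The two sides have different dimensions, so the equation is NOT dimensionally consistent.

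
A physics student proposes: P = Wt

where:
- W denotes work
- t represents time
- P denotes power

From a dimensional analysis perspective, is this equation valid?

No

W (work) has dimensions [L^2 M T^-2].
t (time) has dimensions [T].
P (power) has dimensions [L^2 M T^-3].

Left side: [L^2 M T^-3]
Right side: [L^2 M T^-1]

The two sides have different dimensions, so the equation is NOT dimensionally consistent.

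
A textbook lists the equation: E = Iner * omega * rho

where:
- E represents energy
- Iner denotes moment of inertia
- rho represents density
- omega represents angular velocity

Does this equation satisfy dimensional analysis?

No

E (energy) has dimensions [L^2 M T^-2].
Iner (moment of inertia) has dimensions [L^2 M].
rho (density) has dimensions [L^-3 M].
omega (angular velocity) has dimensions [T^-1].

Left side: [L^2 M T^-2]
Right side: [L^-1 M^2 T^-1]

The two sides have different dimensions, so the equation is NOT dimensionally consistent.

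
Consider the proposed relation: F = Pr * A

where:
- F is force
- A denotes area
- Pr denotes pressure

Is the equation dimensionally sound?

Yes

F (force) has dimensions [L M T^-2].
A (area) has dimensions [L^2].
Pr (pressure) has dimensions [L^-1 M T^-2].

Left side: [L M T^-2]
Right side: [L M T^-2]

Both sides have the same dimensions, so the equation is dimensionally consistent.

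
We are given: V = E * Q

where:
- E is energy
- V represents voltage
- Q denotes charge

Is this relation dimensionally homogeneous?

No

E (energy) has dimensions [L^2 M T^-2].
V (voltage) has dimensions [I^-1 L^2 M T^-3].
Q (charge) has dimensions [I T].

Left side: [I^-1 L^2 M T^-3]
Right side: [I L^2 M T^-1]

The two sides have different dimensions, so the equation is NOT dimensionally consistent.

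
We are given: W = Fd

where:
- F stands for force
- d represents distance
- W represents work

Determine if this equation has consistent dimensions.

Yes

F (force) has dimensions [L M T^-2].
d (distance) has dimensions [L].
W (work) has dimensions [L^2 M T^-2].

Left side: [L^2 M T^-2]
Right side: [L^2 M T^-2]

Both sides have the same dimensions, so the equation is dimensionally consistent.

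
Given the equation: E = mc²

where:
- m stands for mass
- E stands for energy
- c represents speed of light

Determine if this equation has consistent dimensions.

Yes

m (mass) has dimensions [M].
E (energy) has dimensions [L^2 M T^-2].
c (speed of light) has dimensions [L T^-1].

Left side: [L^2 M T^-2]
Right side: [L^2 M T^-2]

Both sides have the same dimensions, so the equation is dimensionally consistent.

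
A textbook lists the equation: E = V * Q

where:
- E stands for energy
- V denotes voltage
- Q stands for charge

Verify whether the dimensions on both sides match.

Yes

E (energy) has dimensions [L^2 M T^-2].
V (voltage) has dimensions [I^-1 L^2 M T^-3].
Q (charge) has dimensions [I T].

Left side: [L^2 M T^-2]
Right side: [L^2 M T^-2]

Both sides have the same dimensions, so the equation is dimensionally consistent.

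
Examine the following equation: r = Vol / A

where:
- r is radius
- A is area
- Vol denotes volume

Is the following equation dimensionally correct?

Yes

r (radius) has dimensions [L].
A (area) has dimensions [L^2].
Vol (volume) has dimensions [L^3].

Left side: [L]
Right side: [L]

Both sides have the same dimensions, so the equation is dimensionally consistent.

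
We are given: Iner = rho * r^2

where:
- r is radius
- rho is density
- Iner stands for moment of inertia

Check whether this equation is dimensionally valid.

No

r (radius) has dimensions [L].
rho (density) has dimensions [L^-3 M].
Iner (moment of inertia) has dimensions [L^2 M].

Left side: [L^2 M]
Right side: [L^-1 M]

The two sides have different dimensions, so the equation is NOT dimensionally consistent.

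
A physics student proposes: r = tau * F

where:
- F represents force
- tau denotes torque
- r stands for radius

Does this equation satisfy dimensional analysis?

No

F (force) has dimensions [L M T^-2].
tau (torque) has dimensions [L^2 M T^-2].
r (radius) has dimensions [L].

Left side: [L]
Right side: [L^3 M^2 T^-4]

The two sides have different dimensions, so the equation is NOT dimensionally consistent.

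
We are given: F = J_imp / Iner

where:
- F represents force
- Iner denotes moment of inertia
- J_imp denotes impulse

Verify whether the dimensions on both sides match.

No

F (force) has dimensions [L M T^-2].
Iner (moment of inertia) has dimensions [L^2 M].
J_imp (impulse) has dimensions [L M T^-1].

Left side: [L M T^-2]
Right side: [L^-1 T^-1]

The two sides have different dimensions, so the equation is NOT dimensionally consistent.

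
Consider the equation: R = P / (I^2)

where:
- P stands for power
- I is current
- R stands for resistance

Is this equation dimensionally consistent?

Yes

P (power) has dimensions [L^2 M T^-3].
I (current) has dimensions [I].
R (resistance) has dimensions [I^-2 L^2 M T^-3].

Left side: [I^-2 L^2 M T^-3]
Right side: [I^-2 L^2 M T^-3]

Both sides have the same dimensions, so the equation is dimensionally consistent.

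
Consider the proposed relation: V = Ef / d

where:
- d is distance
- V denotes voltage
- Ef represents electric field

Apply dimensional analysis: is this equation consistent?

No

d (distance) has dimensions [L].
V (voltage) has dimensions [I^-1 L^2 M T^-3].
Ef (electric field) has dimensions [I^-1 L M T^-3].

Left side: [I^-1 L^2 M T^-3]
Right side: [I^-1 M T^-3]

The two sides have different dimensions, so the equation is NOT dimensionally consistent.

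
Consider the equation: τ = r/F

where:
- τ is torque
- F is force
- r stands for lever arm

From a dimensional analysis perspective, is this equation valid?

No

τ (torque) has dimensions [L^2 M T^-2].
F (force) has dimensions [L M T^-2].
r (lever arm) has dimensions [L].

Left side: [L^2 M T^-2]
Right side: [M^-1 T^2]

The two sides have different dimensions, so the equation is NOT dimensionally consistent.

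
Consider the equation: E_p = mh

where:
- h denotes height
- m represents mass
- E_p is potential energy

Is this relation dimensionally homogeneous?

No

h (height) has dimensions [L].
m (mass) has dimensions [M].
E_p (potential energy) has dimensions [L^2 M T^-2].

Left side: [L^2 M T^-2]
Right side: [L M]

The two sides have different dimensions, so the equation is NOT dimensionally consistent.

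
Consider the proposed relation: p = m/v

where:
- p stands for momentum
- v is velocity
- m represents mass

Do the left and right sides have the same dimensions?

No

p (momentum) has dimensions [L M T^-1].
v (velocity) has dimensions [L T^-1].
m (mass) has dimensions [M].

Left side: [L M T^-1]
Right side: [L^-1 M T]

The two sides have different dimensions, so the equation is NOT dimensionally consistent.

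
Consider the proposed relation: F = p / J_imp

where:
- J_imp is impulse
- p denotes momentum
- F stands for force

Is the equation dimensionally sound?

No

J_imp (impulse) has dimensions [L M T^-1].
p (momentum) has dimensions [L M T^-1].
F (force) has dimensions [L M T^-2].

Left side: [L M T^-2]
Right side: [dimensionless]

The two sides have different dimensions, so the equation is NOT dimensionally consistent.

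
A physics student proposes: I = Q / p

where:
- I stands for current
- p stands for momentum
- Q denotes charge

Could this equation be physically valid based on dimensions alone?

No

I (current) has dimensions [I].
p (momentum) has dimensions [L M T^-1].
Q (charge) has dimensions [I T].

Left side: [I]
Right side: [I L^-1 M^-1 T^2]

The two sides have different dimensions, so the equation is NOT dimensionally consistent.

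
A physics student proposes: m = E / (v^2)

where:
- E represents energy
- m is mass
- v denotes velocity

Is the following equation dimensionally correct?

Yes

E (energy) has dimensions [L^2 M T^-2].
m (mass) has dimensions [M].
v (velocity) has dimensions [L T^-1].

Left side: [M]
Right side: [M]

Both sides have the same dimensions, so the equation is dimensionally consistent.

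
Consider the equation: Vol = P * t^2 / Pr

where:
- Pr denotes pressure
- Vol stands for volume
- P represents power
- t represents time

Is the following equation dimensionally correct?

No

Pr (pressure) has dimensions [L^-1 M T^-2].
Vol (volume) has dimensions [L^3].
P (power) has dimensions [L^2 M T^-3].
t (time) has dimensions [T].

Left side: [L^3]
Right side: [L^3 T]

The two sides have different dimensions, so the equation is NOT dimensionally consistent.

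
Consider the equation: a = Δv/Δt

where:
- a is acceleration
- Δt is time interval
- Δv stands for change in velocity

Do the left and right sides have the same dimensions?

Yes

a (acceleration) has dimensions [L T^-2].
Δt (time interval) has dimensions [T].
Δv (change in velocity) has dimensions [L T^-1].

Left side: [L T^-2]
Right side: [L T^-2]

Both sides have the same dimensions, so the equation is dimensionally consistent.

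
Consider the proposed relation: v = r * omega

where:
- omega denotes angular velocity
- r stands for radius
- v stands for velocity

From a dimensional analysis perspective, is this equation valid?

Yes

omega (angular velocity) has dimensions [T^-1].
r (radius) has dimensions [L].
v (velocity) has dimensions [L T^-1].

Left side: [L T^-1]
Right side: [L T^-1]

Both sides have the same dimensions, so the equation is dimensionally consistent.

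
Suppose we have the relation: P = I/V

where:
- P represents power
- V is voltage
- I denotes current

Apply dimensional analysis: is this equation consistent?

No

P (power) has dimensions [L^2 M T^-3].
V (voltage) has dimensions [I^-1 L^2 M T^-3].
I (current) has dimensions [I].

Left side: [L^2 M T^-3]
Right side: [I^2 L^-2 M^-1 T^3]

The two sides have different dimensions, so the equation is NOT dimensionally consistent.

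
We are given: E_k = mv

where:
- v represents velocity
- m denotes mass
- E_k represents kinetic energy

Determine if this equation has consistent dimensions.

No

v (velocity) has dimensions [L T^-1].
m (mass) has dimensions [M].
E_k (kinetic energy) has dimensions [L^2 M T^-2].

Left side: [L^2 M T^-2]
Right side: [L M T^-1]

The two sides have different dimensions, so the equation is NOT dimensionally consistent.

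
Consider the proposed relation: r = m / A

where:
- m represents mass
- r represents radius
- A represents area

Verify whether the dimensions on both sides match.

No

m (mass) has dimensions [M].
r (radius) has dimensions [L].
A (area) has dimensions [L^2].

Left side: [L]
Right side: [L^-2 M]

The two sides have different dimensions, so the equation is NOT dimensionally consistent.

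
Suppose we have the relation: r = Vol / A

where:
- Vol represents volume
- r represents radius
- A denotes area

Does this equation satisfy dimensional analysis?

Yes

Vol (volume) has dimensions [L^3].
r (radius) has dimensions [L].
A (area) has dimensions [L^2].

Left side: [L]
Right side: [L]

Both sides have the same dimensions, so the equation is dimensionally consistent.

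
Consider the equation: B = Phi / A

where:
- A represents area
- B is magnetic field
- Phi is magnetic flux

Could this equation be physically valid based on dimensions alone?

Yes

A (area) has dimensions [L^2].
B (magnetic field) has dimensions [I^-1 M T^-2].
Phi (magnetic flux) has dimensions [I^-1 L^2 M T^-2].

Left side: [I^-1 M T^-2]
Right side: [I^-1 M T^-2]

Both sides have the same dimensions, so the equation is dimensionally consistent.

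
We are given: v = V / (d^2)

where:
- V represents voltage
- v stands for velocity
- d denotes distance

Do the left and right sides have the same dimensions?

No

V (voltage) has dimensions [I^-1 L^2 M T^-3].
v (velocity) has dimensions [L T^-1].
d (distance) has dimensions [L].

Left side: [L T^-1]
Right side: [I^-1 M T^-3]

The two sides have different dimensions, so the equation is NOT dimensionally consistent.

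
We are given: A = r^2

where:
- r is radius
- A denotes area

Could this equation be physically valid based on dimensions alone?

Yes

r (radius) has dimensions [L].
A (area) has dimensions [L^2].

Left side: [L^2]
Right side: [L^2]

Both sides have the same dimensions, so the equation is dimensionally consistent.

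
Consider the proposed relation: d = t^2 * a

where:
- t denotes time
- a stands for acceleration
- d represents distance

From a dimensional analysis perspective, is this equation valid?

Yes

t (time) has dimensions [T].
a (acceleration) has dimensions [L T^-2].
d (distance) has dimensions [L].

Left side: [L]
Right side: [L]

Both sides have the same dimensions, so the equation is dimensionally consistent.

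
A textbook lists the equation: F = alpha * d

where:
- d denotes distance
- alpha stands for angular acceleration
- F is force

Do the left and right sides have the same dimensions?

No

d (distance) has dimensions [L].
alpha (angular acceleration) has dimensions [T^-2].
F (force) has dimensions [L M T^-2].

Left side: [L M T^-2]
Right side: [L T^-2]

The two sides have different dimensions, so the equation is NOT dimensionally consistent.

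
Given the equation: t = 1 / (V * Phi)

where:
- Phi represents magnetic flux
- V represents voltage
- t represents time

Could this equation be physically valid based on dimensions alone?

No

Phi (magnetic flux) has dimensions [I^-1 L^2 M T^-2].
V (voltage) has dimensions [I^-1 L^2 M T^-3].
t (time) has dimensions [T].

Left side: [T]
Right side: [I^2 L^-4 M^-2 T^5]

The two sides have different dimensions, so the equation is NOT dimensionally consistent.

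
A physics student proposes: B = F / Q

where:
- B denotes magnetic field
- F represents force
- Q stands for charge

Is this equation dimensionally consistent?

No

B (magnetic field) has dimensions [I^-1 M T^-2].
F (force) has dimensions [L M T^-2].
Q (charge) has dimensions [I T].

Left side: [I^-1 M T^-2]
Right side: [I^-1 L M T^-3]

The two sides have different dimensions, so the equation is NOT dimensionally consistent.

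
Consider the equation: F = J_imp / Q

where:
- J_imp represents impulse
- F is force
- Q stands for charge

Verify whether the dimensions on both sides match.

No

J_imp (impulse) has dimensions [L M T^-1].
F (force) has dimensions [L M T^-2].
Q (charge) has dimensions [I T].

Left side: [L M T^-2]
Right side: [I^-1 L M T^-2]

The two sides have different dimensions, so the equation is NOT dimensionally consistent.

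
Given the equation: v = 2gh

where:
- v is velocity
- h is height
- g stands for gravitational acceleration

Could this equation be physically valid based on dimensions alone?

No

v (velocity) has dimensions [L T^-1].
h (height) has dimensions [L].
g (gravitational acceleration) has dimensions [L T^-2].

Left side: [L T^-1]
Right side: [L^2 T^-2]

The two sides have different dimensions, so the equation is NOT dimensionally consistent.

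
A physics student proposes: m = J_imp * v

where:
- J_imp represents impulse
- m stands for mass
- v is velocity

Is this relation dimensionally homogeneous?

No

J_imp (impulse) has dimensions [L M T^-1].
m (mass) has dimensions [M].
v (velocity) has dimensions [L T^-1].

Left side: [M]
Right side: [L^2 M T^-2]

The two sides have different dimensions, so the equation is NOT dimensionally consistent.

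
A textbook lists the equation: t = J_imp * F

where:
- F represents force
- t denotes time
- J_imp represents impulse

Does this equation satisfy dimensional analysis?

No

F (force) has dimensions [L M T^-2].
t (time) has dimensions [T].
J_imp (impulse) has dimensions [L M T^-1].

Left side: [T]
Right side: [L^2 M^2 T^-3]

The two sides have different dimensions, so the equation is NOT dimensionally consistent.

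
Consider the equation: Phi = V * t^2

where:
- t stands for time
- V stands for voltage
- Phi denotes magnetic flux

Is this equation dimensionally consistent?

No

t (time) has dimensions [T].
V (voltage) has dimensions [I^-1 L^2 M T^-3].
Phi (magnetic flux) has dimensions [I^-1 L^2 M T^-2].

Left side: [I^-1 L^2 M T^-2]
Right side: [I^-1 L^2 M T^-1]

The two sides have different dimensions, so the equation is NOT dimensionally consistent.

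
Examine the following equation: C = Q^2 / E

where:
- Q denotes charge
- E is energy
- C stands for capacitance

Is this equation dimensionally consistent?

Yes

Q (charge) has dimensions [I T].
E (energy) has dimensions [L^2 M T^-2].
C (capacitance) has dimensions [I^2 L^-2 M^-1 T^4].

Left side: [I^2 L^-2 M^-1 T^4]
Right side: [I^2 L^-2 M^-1 T^4]

Both sides have the same dimensions, so the equation is dimensionally consistent.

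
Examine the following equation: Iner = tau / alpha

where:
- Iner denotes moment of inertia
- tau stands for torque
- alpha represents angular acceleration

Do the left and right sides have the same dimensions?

Yes

Iner (moment of inertia) has dimensions [L^2 M].
tau (torque) has dimensions [L^2 M T^-2].
alpha (angular acceleration) has dimensions [T^-2].

Left side: [L^2 M]
Right side: [L^2 M]

Both sides have the same dimensions, so the equation is dimensionally consistent.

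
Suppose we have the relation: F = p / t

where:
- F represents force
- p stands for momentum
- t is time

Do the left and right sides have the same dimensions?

Yes

F (force) has dimensions [L M T^-2].
p (momentum) has dimensions [L M T^-1].
t (time) has dimensions [T].

Left side: [L M T^-2]
Right side: [L M T^-2]

Both sides have the same dimensions, so the equation is dimensionally consistent.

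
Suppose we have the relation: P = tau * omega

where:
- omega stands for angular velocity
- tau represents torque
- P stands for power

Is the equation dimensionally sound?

Yes

omega (angular velocity) has dimensions [T^-1].
tau (torque) has dimensions [L^2 M T^-2].
P (power) has dimensions [L^2 M T^-3].

Left side: [L^2 M T^-3]
Right side: [L^2 M T^-3]

Both sides have the same dimensions, so the equation is dimensionally consistent.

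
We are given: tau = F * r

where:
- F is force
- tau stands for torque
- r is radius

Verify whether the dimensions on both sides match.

Yes

F (force) has dimensions [L M T^-2].
tau (torque) has dimensions [L^2 M T^-2].
r (radius) has dimensions [L].

Left side: [L^2 M T^-2]
Right side: [L^2 M T^-2]

Both sides have the same dimensions, so the equation is dimensionally consistent.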